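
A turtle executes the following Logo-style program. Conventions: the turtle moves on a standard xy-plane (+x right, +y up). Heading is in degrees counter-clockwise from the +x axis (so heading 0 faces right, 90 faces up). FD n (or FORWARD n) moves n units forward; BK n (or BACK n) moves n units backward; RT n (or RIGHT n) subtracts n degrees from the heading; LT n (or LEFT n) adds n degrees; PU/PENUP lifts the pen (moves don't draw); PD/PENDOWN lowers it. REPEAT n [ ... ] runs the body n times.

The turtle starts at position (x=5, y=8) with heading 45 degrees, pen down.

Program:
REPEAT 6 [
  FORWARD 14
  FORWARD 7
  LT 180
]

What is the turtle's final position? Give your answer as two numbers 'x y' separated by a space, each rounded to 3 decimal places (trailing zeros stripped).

Executing turtle program step by step:
Start: pos=(5,8), heading=45, pen down
REPEAT 6 [
  -- iteration 1/6 --
  FD 14: (5,8) -> (14.899,17.899) [heading=45, draw]
  FD 7: (14.899,17.899) -> (19.849,22.849) [heading=45, draw]
  LT 180: heading 45 -> 225
  -- iteration 2/6 --
  FD 14: (19.849,22.849) -> (9.95,12.95) [heading=225, draw]
  FD 7: (9.95,12.95) -> (5,8) [heading=225, draw]
  LT 180: heading 225 -> 45
  -- iteration 3/6 --
  FD 14: (5,8) -> (14.899,17.899) [heading=45, draw]
  FD 7: (14.899,17.899) -> (19.849,22.849) [heading=45, draw]
  LT 180: heading 45 -> 225
  -- iteration 4/6 --
  FD 14: (19.849,22.849) -> (9.95,12.95) [heading=225, draw]
  FD 7: (9.95,12.95) -> (5,8) [heading=225, draw]
  LT 180: heading 225 -> 45
  -- iteration 5/6 --
  FD 14: (5,8) -> (14.899,17.899) [heading=45, draw]
  FD 7: (14.899,17.899) -> (19.849,22.849) [heading=45, draw]
  LT 180: heading 45 -> 225
  -- iteration 6/6 --
  FD 14: (19.849,22.849) -> (9.95,12.95) [heading=225, draw]
  FD 7: (9.95,12.95) -> (5,8) [heading=225, draw]
  LT 180: heading 225 -> 45
]
Final: pos=(5,8), heading=45, 12 segment(s) drawn

Answer: 5 8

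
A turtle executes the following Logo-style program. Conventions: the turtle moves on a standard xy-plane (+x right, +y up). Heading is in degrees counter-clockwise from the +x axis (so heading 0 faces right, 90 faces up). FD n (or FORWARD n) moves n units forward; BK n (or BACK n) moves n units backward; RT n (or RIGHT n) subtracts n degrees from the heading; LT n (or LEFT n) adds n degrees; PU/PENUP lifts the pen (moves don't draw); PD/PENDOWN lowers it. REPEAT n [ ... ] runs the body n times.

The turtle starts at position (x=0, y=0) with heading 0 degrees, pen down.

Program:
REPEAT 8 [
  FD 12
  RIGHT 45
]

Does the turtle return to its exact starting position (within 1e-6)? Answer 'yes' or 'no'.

Executing turtle program step by step:
Start: pos=(0,0), heading=0, pen down
REPEAT 8 [
  -- iteration 1/8 --
  FD 12: (0,0) -> (12,0) [heading=0, draw]
  RT 45: heading 0 -> 315
  -- iteration 2/8 --
  FD 12: (12,0) -> (20.485,-8.485) [heading=315, draw]
  RT 45: heading 315 -> 270
  -- iteration 3/8 --
  FD 12: (20.485,-8.485) -> (20.485,-20.485) [heading=270, draw]
  RT 45: heading 270 -> 225
  -- iteration 4/8 --
  FD 12: (20.485,-20.485) -> (12,-28.971) [heading=225, draw]
  RT 45: heading 225 -> 180
  -- iteration 5/8 --
  FD 12: (12,-28.971) -> (0,-28.971) [heading=180, draw]
  RT 45: heading 180 -> 135
  -- iteration 6/8 --
  FD 12: (0,-28.971) -> (-8.485,-20.485) [heading=135, draw]
  RT 45: heading 135 -> 90
  -- iteration 7/8 --
  FD 12: (-8.485,-20.485) -> (-8.485,-8.485) [heading=90, draw]
  RT 45: heading 90 -> 45
  -- iteration 8/8 --
  FD 12: (-8.485,-8.485) -> (0,0) [heading=45, draw]
  RT 45: heading 45 -> 0
]
Final: pos=(0,0), heading=0, 8 segment(s) drawn

Start position: (0, 0)
Final position: (0, 0)
Distance = 0; < 1e-6 -> CLOSED

Answer: yes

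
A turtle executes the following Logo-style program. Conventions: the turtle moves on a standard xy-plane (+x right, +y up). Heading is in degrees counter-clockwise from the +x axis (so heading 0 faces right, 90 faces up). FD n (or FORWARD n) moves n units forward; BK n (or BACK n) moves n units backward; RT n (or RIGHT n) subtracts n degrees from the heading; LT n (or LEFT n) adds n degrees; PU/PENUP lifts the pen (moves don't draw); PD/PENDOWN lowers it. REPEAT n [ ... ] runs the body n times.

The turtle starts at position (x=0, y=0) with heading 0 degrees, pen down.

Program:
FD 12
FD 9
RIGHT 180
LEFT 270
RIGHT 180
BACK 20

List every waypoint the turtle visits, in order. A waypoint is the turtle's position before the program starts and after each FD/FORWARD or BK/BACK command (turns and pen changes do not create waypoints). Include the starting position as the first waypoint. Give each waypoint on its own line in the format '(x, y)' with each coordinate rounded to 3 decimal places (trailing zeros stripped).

Answer: (0, 0)
(12, 0)
(21, 0)
(21, 20)

Derivation:
Executing turtle program step by step:
Start: pos=(0,0), heading=0, pen down
FD 12: (0,0) -> (12,0) [heading=0, draw]
FD 9: (12,0) -> (21,0) [heading=0, draw]
RT 180: heading 0 -> 180
LT 270: heading 180 -> 90
RT 180: heading 90 -> 270
BK 20: (21,0) -> (21,20) [heading=270, draw]
Final: pos=(21,20), heading=270, 3 segment(s) drawn
Waypoints (4 total):
(0, 0)
(12, 0)
(21, 0)
(21, 20)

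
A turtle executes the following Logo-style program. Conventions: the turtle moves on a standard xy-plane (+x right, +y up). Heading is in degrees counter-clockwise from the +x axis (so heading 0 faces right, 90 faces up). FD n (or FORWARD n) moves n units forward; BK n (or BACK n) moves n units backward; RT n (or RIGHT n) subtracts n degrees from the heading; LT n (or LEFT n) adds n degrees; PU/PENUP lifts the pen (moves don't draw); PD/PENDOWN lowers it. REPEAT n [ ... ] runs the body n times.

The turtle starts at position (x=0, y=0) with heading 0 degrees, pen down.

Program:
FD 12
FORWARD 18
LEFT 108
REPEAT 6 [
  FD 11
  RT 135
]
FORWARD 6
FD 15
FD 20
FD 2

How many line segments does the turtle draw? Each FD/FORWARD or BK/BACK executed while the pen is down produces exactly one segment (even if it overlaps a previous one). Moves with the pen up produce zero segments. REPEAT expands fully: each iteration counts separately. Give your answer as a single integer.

Answer: 12

Derivation:
Executing turtle program step by step:
Start: pos=(0,0), heading=0, pen down
FD 12: (0,0) -> (12,0) [heading=0, draw]
FD 18: (12,0) -> (30,0) [heading=0, draw]
LT 108: heading 0 -> 108
REPEAT 6 [
  -- iteration 1/6 --
  FD 11: (30,0) -> (26.601,10.462) [heading=108, draw]
  RT 135: heading 108 -> 333
  -- iteration 2/6 --
  FD 11: (26.601,10.462) -> (36.402,5.468) [heading=333, draw]
  RT 135: heading 333 -> 198
  -- iteration 3/6 --
  FD 11: (36.402,5.468) -> (25.94,2.069) [heading=198, draw]
  RT 135: heading 198 -> 63
  -- iteration 4/6 --
  FD 11: (25.94,2.069) -> (30.934,11.87) [heading=63, draw]
  RT 135: heading 63 -> 288
  -- iteration 5/6 --
  FD 11: (30.934,11.87) -> (34.333,1.408) [heading=288, draw]
  RT 135: heading 288 -> 153
  -- iteration 6/6 --
  FD 11: (34.333,1.408) -> (24.532,6.402) [heading=153, draw]
  RT 135: heading 153 -> 18
]
FD 6: (24.532,6.402) -> (30.239,8.256) [heading=18, draw]
FD 15: (30.239,8.256) -> (44.504,12.891) [heading=18, draw]
FD 20: (44.504,12.891) -> (63.526,19.072) [heading=18, draw]
FD 2: (63.526,19.072) -> (65.428,19.69) [heading=18, draw]
Final: pos=(65.428,19.69), heading=18, 12 segment(s) drawn
Segments drawn: 12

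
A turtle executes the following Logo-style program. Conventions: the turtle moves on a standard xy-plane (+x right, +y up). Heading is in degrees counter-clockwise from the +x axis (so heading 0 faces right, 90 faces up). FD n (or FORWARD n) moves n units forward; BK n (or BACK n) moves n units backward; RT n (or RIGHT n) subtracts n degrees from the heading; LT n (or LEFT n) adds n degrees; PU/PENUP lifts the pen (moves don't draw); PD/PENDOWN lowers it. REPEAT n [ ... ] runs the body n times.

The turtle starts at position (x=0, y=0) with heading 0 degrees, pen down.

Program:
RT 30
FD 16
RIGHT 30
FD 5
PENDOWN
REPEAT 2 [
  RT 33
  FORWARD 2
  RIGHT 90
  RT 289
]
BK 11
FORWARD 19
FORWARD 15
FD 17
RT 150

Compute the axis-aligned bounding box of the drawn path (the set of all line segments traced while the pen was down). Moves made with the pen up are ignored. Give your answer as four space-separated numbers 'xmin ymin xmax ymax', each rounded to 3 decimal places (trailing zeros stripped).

Executing turtle program step by step:
Start: pos=(0,0), heading=0, pen down
RT 30: heading 0 -> 330
FD 16: (0,0) -> (13.856,-8) [heading=330, draw]
RT 30: heading 330 -> 300
FD 5: (13.856,-8) -> (16.356,-12.33) [heading=300, draw]
PD: pen down
REPEAT 2 [
  -- iteration 1/2 --
  RT 33: heading 300 -> 267
  FD 2: (16.356,-12.33) -> (16.252,-14.327) [heading=267, draw]
  RT 90: heading 267 -> 177
  RT 289: heading 177 -> 248
  -- iteration 2/2 --
  RT 33: heading 248 -> 215
  FD 2: (16.252,-14.327) -> (14.613,-15.475) [heading=215, draw]
  RT 90: heading 215 -> 125
  RT 289: heading 125 -> 196
]
BK 11: (14.613,-15.475) -> (25.187,-12.443) [heading=196, draw]
FD 19: (25.187,-12.443) -> (6.923,-17.68) [heading=196, draw]
FD 15: (6.923,-17.68) -> (-7.496,-21.814) [heading=196, draw]
FD 17: (-7.496,-21.814) -> (-23.837,-26.5) [heading=196, draw]
RT 150: heading 196 -> 46
Final: pos=(-23.837,-26.5), heading=46, 8 segment(s) drawn

Segment endpoints: x in {-23.837, -7.496, 0, 6.923, 13.856, 14.613, 16.252, 16.356, 25.187}, y in {-26.5, -21.814, -17.68, -15.475, -14.327, -12.443, -12.33, -8, 0}
xmin=-23.837, ymin=-26.5, xmax=25.187, ymax=0

Answer: -23.837 -26.5 25.187 0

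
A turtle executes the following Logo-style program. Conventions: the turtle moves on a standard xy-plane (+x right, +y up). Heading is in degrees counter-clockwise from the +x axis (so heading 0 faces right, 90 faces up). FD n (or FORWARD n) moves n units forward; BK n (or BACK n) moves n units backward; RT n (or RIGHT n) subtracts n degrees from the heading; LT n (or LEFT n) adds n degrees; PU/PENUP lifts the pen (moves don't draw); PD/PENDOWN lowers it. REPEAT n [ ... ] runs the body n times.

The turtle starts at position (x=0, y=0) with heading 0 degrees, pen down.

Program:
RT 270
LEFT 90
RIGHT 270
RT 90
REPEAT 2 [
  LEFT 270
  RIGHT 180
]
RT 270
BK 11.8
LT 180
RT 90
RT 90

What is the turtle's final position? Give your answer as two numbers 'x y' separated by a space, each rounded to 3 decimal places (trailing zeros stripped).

Answer: 0 -11.8

Derivation:
Executing turtle program step by step:
Start: pos=(0,0), heading=0, pen down
RT 270: heading 0 -> 90
LT 90: heading 90 -> 180
RT 270: heading 180 -> 270
RT 90: heading 270 -> 180
REPEAT 2 [
  -- iteration 1/2 --
  LT 270: heading 180 -> 90
  RT 180: heading 90 -> 270
  -- iteration 2/2 --
  LT 270: heading 270 -> 180
  RT 180: heading 180 -> 0
]
RT 270: heading 0 -> 90
BK 11.8: (0,0) -> (0,-11.8) [heading=90, draw]
LT 180: heading 90 -> 270
RT 90: heading 270 -> 180
RT 90: heading 180 -> 90
Final: pos=(0,-11.8), heading=90, 1 segment(s) drawn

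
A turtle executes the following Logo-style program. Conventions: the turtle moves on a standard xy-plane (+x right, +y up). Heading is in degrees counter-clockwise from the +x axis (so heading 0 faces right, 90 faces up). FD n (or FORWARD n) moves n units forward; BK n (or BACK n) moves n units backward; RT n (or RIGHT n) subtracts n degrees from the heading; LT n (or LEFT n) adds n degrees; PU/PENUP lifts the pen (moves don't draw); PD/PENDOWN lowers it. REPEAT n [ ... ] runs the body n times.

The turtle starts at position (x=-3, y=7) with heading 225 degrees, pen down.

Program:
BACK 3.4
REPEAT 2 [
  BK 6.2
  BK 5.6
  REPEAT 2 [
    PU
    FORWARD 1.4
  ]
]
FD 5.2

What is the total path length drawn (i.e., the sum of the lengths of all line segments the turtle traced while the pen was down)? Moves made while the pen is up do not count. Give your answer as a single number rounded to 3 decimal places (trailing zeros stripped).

Executing turtle program step by step:
Start: pos=(-3,7), heading=225, pen down
BK 3.4: (-3,7) -> (-0.596,9.404) [heading=225, draw]
REPEAT 2 [
  -- iteration 1/2 --
  BK 6.2: (-0.596,9.404) -> (3.788,13.788) [heading=225, draw]
  BK 5.6: (3.788,13.788) -> (7.748,17.748) [heading=225, draw]
  REPEAT 2 [
    -- iteration 1/2 --
    PU: pen up
    FD 1.4: (7.748,17.748) -> (6.758,16.758) [heading=225, move]
    -- iteration 2/2 --
    PU: pen up
    FD 1.4: (6.758,16.758) -> (5.768,15.768) [heading=225, move]
  ]
  -- iteration 2/2 --
  BK 6.2: (5.768,15.768) -> (10.152,20.152) [heading=225, move]
  BK 5.6: (10.152,20.152) -> (14.112,24.112) [heading=225, move]
  REPEAT 2 [
    -- iteration 1/2 --
    PU: pen up
    FD 1.4: (14.112,24.112) -> (13.122,23.122) [heading=225, move]
    -- iteration 2/2 --
    PU: pen up
    FD 1.4: (13.122,23.122) -> (12.132,22.132) [heading=225, move]
  ]
]
FD 5.2: (12.132,22.132) -> (8.455,18.455) [heading=225, move]
Final: pos=(8.455,18.455), heading=225, 3 segment(s) drawn

Segment lengths:
  seg 1: (-3,7) -> (-0.596,9.404), length = 3.4
  seg 2: (-0.596,9.404) -> (3.788,13.788), length = 6.2
  seg 3: (3.788,13.788) -> (7.748,17.748), length = 5.6
Total = 15.2

Answer: 15.2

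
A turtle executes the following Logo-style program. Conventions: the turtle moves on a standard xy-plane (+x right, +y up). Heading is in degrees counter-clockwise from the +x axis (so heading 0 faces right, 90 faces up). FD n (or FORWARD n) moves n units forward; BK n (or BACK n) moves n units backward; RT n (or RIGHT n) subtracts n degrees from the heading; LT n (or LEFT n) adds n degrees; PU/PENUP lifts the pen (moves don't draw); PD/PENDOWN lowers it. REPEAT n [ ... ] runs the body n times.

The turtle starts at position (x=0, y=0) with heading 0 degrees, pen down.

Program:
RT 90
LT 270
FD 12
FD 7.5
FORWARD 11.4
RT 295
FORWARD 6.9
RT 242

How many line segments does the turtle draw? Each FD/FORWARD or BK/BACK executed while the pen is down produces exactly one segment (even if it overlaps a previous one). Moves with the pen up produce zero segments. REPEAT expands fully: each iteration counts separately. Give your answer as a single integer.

Answer: 4

Derivation:
Executing turtle program step by step:
Start: pos=(0,0), heading=0, pen down
RT 90: heading 0 -> 270
LT 270: heading 270 -> 180
FD 12: (0,0) -> (-12,0) [heading=180, draw]
FD 7.5: (-12,0) -> (-19.5,0) [heading=180, draw]
FD 11.4: (-19.5,0) -> (-30.9,0) [heading=180, draw]
RT 295: heading 180 -> 245
FD 6.9: (-30.9,0) -> (-33.816,-6.254) [heading=245, draw]
RT 242: heading 245 -> 3
Final: pos=(-33.816,-6.254), heading=3, 4 segment(s) drawn
Segments drawn: 4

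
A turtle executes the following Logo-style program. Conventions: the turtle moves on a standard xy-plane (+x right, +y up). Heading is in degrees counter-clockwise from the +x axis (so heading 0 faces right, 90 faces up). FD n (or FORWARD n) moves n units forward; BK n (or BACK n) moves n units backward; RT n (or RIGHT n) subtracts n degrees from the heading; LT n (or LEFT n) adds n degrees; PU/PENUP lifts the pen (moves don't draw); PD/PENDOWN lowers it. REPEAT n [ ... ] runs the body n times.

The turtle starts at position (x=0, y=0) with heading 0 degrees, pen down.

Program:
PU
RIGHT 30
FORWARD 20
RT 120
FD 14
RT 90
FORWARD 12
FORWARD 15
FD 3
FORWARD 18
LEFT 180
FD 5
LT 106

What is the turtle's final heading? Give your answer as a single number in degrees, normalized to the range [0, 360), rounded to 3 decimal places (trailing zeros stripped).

Answer: 46

Derivation:
Executing turtle program step by step:
Start: pos=(0,0), heading=0, pen down
PU: pen up
RT 30: heading 0 -> 330
FD 20: (0,0) -> (17.321,-10) [heading=330, move]
RT 120: heading 330 -> 210
FD 14: (17.321,-10) -> (5.196,-17) [heading=210, move]
RT 90: heading 210 -> 120
FD 12: (5.196,-17) -> (-0.804,-6.608) [heading=120, move]
FD 15: (-0.804,-6.608) -> (-8.304,6.383) [heading=120, move]
FD 3: (-8.304,6.383) -> (-9.804,8.981) [heading=120, move]
FD 18: (-9.804,8.981) -> (-18.804,24.569) [heading=120, move]
LT 180: heading 120 -> 300
FD 5: (-18.804,24.569) -> (-16.304,20.239) [heading=300, move]
LT 106: heading 300 -> 46
Final: pos=(-16.304,20.239), heading=46, 0 segment(s) drawn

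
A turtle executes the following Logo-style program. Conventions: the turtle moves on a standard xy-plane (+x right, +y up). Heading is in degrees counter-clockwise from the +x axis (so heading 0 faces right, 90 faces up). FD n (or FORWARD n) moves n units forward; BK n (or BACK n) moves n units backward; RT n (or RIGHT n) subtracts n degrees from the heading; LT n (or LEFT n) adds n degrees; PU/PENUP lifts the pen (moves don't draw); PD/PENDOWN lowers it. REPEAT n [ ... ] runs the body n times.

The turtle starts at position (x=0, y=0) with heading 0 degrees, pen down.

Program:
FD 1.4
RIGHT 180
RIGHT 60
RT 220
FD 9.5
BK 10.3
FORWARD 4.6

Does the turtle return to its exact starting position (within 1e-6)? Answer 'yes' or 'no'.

Answer: no

Derivation:
Executing turtle program step by step:
Start: pos=(0,0), heading=0, pen down
FD 1.4: (0,0) -> (1.4,0) [heading=0, draw]
RT 180: heading 0 -> 180
RT 60: heading 180 -> 120
RT 220: heading 120 -> 260
FD 9.5: (1.4,0) -> (-0.25,-9.356) [heading=260, draw]
BK 10.3: (-0.25,-9.356) -> (1.539,0.788) [heading=260, draw]
FD 4.6: (1.539,0.788) -> (0.74,-3.742) [heading=260, draw]
Final: pos=(0.74,-3.742), heading=260, 4 segment(s) drawn

Start position: (0, 0)
Final position: (0.74, -3.742)
Distance = 3.815; >= 1e-6 -> NOT closed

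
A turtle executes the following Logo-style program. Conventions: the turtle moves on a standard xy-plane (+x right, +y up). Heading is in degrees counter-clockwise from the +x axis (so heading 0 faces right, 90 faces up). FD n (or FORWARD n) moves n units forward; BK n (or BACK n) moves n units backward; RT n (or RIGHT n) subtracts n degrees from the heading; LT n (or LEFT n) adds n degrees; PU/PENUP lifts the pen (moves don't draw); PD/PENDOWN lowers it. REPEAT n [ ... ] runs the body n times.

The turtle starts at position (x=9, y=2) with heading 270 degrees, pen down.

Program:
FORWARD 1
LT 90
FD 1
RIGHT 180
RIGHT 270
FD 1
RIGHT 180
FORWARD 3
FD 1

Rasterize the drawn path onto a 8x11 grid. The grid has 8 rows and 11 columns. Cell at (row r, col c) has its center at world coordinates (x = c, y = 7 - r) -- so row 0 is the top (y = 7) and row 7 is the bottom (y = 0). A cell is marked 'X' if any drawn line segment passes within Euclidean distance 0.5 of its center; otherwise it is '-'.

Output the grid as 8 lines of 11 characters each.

Answer: -----------
-----------
-----------
----------X
----------X
---------XX
---------XX
----------X

Derivation:
Segment 0: (9,2) -> (9,1)
Segment 1: (9,1) -> (10,1)
Segment 2: (10,1) -> (10,-0)
Segment 3: (10,-0) -> (10,3)
Segment 4: (10,3) -> (10,4)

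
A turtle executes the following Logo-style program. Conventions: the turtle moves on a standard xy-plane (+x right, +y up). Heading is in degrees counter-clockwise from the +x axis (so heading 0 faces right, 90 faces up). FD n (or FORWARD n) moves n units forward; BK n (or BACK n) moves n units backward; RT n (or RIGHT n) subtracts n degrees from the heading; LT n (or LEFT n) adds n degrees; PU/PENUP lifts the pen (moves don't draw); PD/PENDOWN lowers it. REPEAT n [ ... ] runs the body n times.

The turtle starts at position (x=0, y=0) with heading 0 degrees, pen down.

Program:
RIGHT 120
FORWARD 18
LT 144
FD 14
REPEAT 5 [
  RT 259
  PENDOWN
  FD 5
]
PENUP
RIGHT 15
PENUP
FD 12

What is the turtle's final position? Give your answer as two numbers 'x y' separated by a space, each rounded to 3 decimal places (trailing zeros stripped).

Executing turtle program step by step:
Start: pos=(0,0), heading=0, pen down
RT 120: heading 0 -> 240
FD 18: (0,0) -> (-9,-15.588) [heading=240, draw]
LT 144: heading 240 -> 24
FD 14: (-9,-15.588) -> (3.79,-9.894) [heading=24, draw]
REPEAT 5 [
  -- iteration 1/5 --
  RT 259: heading 24 -> 125
  PD: pen down
  FD 5: (3.79,-9.894) -> (0.922,-5.798) [heading=125, draw]
  -- iteration 2/5 --
  RT 259: heading 125 -> 226
  PD: pen down
  FD 5: (0.922,-5.798) -> (-2.552,-9.395) [heading=226, draw]
  -- iteration 3/5 --
  RT 259: heading 226 -> 327
  PD: pen down
  FD 5: (-2.552,-9.395) -> (1.642,-12.118) [heading=327, draw]
  -- iteration 4/5 --
  RT 259: heading 327 -> 68
  PD: pen down
  FD 5: (1.642,-12.118) -> (3.515,-7.482) [heading=68, draw]
  -- iteration 5/5 --
  RT 259: heading 68 -> 169
  PD: pen down
  FD 5: (3.515,-7.482) -> (-1.393,-6.528) [heading=169, draw]
]
PU: pen up
RT 15: heading 169 -> 154
PU: pen up
FD 12: (-1.393,-6.528) -> (-12.179,-1.268) [heading=154, move]
Final: pos=(-12.179,-1.268), heading=154, 7 segment(s) drawn

Answer: -12.179 -1.268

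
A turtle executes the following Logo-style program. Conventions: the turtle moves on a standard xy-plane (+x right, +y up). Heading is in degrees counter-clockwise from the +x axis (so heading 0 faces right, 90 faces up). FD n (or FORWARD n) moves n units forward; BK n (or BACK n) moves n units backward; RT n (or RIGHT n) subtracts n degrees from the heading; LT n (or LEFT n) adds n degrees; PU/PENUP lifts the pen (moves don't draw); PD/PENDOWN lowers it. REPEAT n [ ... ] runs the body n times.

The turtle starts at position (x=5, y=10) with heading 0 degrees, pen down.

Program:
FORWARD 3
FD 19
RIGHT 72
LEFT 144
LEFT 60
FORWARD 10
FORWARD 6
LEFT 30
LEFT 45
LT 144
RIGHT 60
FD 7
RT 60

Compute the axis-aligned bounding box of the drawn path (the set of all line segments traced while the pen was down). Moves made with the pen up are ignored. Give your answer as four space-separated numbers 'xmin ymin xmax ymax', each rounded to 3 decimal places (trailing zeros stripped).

Executing turtle program step by step:
Start: pos=(5,10), heading=0, pen down
FD 3: (5,10) -> (8,10) [heading=0, draw]
FD 19: (8,10) -> (27,10) [heading=0, draw]
RT 72: heading 0 -> 288
LT 144: heading 288 -> 72
LT 60: heading 72 -> 132
FD 10: (27,10) -> (20.309,17.431) [heading=132, draw]
FD 6: (20.309,17.431) -> (16.294,21.89) [heading=132, draw]
LT 30: heading 132 -> 162
LT 45: heading 162 -> 207
LT 144: heading 207 -> 351
RT 60: heading 351 -> 291
FD 7: (16.294,21.89) -> (18.802,15.355) [heading=291, draw]
RT 60: heading 291 -> 231
Final: pos=(18.802,15.355), heading=231, 5 segment(s) drawn

Segment endpoints: x in {5, 8, 16.294, 18.802, 20.309, 27}, y in {10, 15.355, 17.431, 21.89}
xmin=5, ymin=10, xmax=27, ymax=21.89

Answer: 5 10 27 21.89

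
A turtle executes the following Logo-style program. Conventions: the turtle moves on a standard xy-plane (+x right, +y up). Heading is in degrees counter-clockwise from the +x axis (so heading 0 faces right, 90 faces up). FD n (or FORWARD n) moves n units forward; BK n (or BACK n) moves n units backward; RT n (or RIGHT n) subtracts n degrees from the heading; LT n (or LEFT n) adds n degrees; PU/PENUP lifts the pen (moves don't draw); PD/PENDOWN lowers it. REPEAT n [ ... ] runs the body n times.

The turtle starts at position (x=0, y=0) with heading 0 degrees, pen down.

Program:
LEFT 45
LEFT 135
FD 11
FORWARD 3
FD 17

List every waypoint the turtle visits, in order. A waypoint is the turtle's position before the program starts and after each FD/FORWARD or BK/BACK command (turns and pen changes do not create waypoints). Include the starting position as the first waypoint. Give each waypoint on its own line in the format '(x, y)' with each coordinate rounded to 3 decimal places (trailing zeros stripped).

Executing turtle program step by step:
Start: pos=(0,0), heading=0, pen down
LT 45: heading 0 -> 45
LT 135: heading 45 -> 180
FD 11: (0,0) -> (-11,0) [heading=180, draw]
FD 3: (-11,0) -> (-14,0) [heading=180, draw]
FD 17: (-14,0) -> (-31,0) [heading=180, draw]
Final: pos=(-31,0), heading=180, 3 segment(s) drawn
Waypoints (4 total):
(0, 0)
(-11, 0)
(-14, 0)
(-31, 0)

Answer: (0, 0)
(-11, 0)
(-14, 0)
(-31, 0)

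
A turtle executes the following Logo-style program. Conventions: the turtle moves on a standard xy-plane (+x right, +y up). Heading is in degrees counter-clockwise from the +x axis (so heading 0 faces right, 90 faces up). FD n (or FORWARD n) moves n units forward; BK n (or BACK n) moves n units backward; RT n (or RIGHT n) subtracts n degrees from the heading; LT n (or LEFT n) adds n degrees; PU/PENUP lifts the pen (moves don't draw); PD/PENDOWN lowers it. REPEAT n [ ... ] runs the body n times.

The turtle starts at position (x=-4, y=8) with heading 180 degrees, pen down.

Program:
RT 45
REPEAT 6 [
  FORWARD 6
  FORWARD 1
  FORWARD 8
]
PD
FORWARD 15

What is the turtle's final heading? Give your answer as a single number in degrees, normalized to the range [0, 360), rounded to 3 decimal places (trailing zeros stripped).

Answer: 135

Derivation:
Executing turtle program step by step:
Start: pos=(-4,8), heading=180, pen down
RT 45: heading 180 -> 135
REPEAT 6 [
  -- iteration 1/6 --
  FD 6: (-4,8) -> (-8.243,12.243) [heading=135, draw]
  FD 1: (-8.243,12.243) -> (-8.95,12.95) [heading=135, draw]
  FD 8: (-8.95,12.95) -> (-14.607,18.607) [heading=135, draw]
  -- iteration 2/6 --
  FD 6: (-14.607,18.607) -> (-18.849,22.849) [heading=135, draw]
  FD 1: (-18.849,22.849) -> (-19.556,23.556) [heading=135, draw]
  FD 8: (-19.556,23.556) -> (-25.213,29.213) [heading=135, draw]
  -- iteration 3/6 --
  FD 6: (-25.213,29.213) -> (-29.456,33.456) [heading=135, draw]
  FD 1: (-29.456,33.456) -> (-30.163,34.163) [heading=135, draw]
  FD 8: (-30.163,34.163) -> (-35.82,39.82) [heading=135, draw]
  -- iteration 4/6 --
  FD 6: (-35.82,39.82) -> (-40.062,44.062) [heading=135, draw]
  FD 1: (-40.062,44.062) -> (-40.77,44.77) [heading=135, draw]
  FD 8: (-40.77,44.77) -> (-46.426,50.426) [heading=135, draw]
  -- iteration 5/6 --
  FD 6: (-46.426,50.426) -> (-50.669,54.669) [heading=135, draw]
  FD 1: (-50.669,54.669) -> (-51.376,55.376) [heading=135, draw]
  FD 8: (-51.376,55.376) -> (-57.033,61.033) [heading=135, draw]
  -- iteration 6/6 --
  FD 6: (-57.033,61.033) -> (-61.276,65.276) [heading=135, draw]
  FD 1: (-61.276,65.276) -> (-61.983,65.983) [heading=135, draw]
  FD 8: (-61.983,65.983) -> (-67.64,71.64) [heading=135, draw]
]
PD: pen down
FD 15: (-67.64,71.64) -> (-78.246,82.246) [heading=135, draw]
Final: pos=(-78.246,82.246), heading=135, 19 segment(s) drawn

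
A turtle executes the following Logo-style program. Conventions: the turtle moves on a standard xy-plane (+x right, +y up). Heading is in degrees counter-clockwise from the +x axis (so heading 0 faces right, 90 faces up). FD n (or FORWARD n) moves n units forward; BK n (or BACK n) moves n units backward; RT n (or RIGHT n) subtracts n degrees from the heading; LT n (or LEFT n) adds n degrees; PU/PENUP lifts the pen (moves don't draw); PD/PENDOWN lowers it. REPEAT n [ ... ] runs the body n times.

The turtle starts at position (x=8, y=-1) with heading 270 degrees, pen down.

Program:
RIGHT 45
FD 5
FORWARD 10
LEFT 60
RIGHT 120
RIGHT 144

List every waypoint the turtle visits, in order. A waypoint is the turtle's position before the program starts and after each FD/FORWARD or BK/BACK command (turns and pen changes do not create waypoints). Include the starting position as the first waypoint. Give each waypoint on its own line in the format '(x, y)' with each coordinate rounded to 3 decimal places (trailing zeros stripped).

Answer: (8, -1)
(4.464, -4.536)
(-2.607, -11.607)

Derivation:
Executing turtle program step by step:
Start: pos=(8,-1), heading=270, pen down
RT 45: heading 270 -> 225
FD 5: (8,-1) -> (4.464,-4.536) [heading=225, draw]
FD 10: (4.464,-4.536) -> (-2.607,-11.607) [heading=225, draw]
LT 60: heading 225 -> 285
RT 120: heading 285 -> 165
RT 144: heading 165 -> 21
Final: pos=(-2.607,-11.607), heading=21, 2 segment(s) drawn
Waypoints (3 total):
(8, -1)
(4.464, -4.536)
(-2.607, -11.607)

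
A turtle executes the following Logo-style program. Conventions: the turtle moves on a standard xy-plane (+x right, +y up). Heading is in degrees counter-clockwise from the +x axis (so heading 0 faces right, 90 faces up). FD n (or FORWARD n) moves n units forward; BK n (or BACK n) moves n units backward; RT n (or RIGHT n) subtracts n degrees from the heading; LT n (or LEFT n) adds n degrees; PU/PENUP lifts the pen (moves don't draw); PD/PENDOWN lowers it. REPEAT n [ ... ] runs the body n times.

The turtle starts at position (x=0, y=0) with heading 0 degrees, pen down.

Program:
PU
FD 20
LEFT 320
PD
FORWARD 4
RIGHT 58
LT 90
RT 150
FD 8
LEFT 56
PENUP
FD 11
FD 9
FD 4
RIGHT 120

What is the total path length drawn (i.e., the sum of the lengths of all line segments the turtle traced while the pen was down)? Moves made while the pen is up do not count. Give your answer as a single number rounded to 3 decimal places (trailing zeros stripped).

Executing turtle program step by step:
Start: pos=(0,0), heading=0, pen down
PU: pen up
FD 20: (0,0) -> (20,0) [heading=0, move]
LT 320: heading 0 -> 320
PD: pen down
FD 4: (20,0) -> (23.064,-2.571) [heading=320, draw]
RT 58: heading 320 -> 262
LT 90: heading 262 -> 352
RT 150: heading 352 -> 202
FD 8: (23.064,-2.571) -> (15.647,-5.568) [heading=202, draw]
LT 56: heading 202 -> 258
PU: pen up
FD 11: (15.647,-5.568) -> (13.36,-16.328) [heading=258, move]
FD 9: (13.36,-16.328) -> (11.488,-25.131) [heading=258, move]
FD 4: (11.488,-25.131) -> (10.657,-29.044) [heading=258, move]
RT 120: heading 258 -> 138
Final: pos=(10.657,-29.044), heading=138, 2 segment(s) drawn

Segment lengths:
  seg 1: (20,0) -> (23.064,-2.571), length = 4
  seg 2: (23.064,-2.571) -> (15.647,-5.568), length = 8
Total = 12

Answer: 12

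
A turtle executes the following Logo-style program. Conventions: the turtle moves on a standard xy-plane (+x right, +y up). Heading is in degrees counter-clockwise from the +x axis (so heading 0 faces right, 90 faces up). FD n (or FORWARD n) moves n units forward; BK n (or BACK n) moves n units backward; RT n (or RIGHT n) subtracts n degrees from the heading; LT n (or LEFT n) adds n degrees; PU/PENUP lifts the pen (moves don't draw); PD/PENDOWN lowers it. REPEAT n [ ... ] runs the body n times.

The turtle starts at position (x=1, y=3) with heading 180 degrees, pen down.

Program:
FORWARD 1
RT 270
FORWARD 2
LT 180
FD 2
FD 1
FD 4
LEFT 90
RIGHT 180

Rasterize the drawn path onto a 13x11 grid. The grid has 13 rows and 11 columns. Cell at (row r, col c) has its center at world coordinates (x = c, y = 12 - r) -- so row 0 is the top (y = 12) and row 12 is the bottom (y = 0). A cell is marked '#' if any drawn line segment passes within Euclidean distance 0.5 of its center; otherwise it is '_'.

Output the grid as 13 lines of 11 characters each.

Answer: ___________
___________
___________
___________
#__________
#__________
#__________
#__________
#__________
##_________
#__________
#__________
___________

Derivation:
Segment 0: (1,3) -> (0,3)
Segment 1: (0,3) -> (0,1)
Segment 2: (0,1) -> (0,3)
Segment 3: (0,3) -> (0,4)
Segment 4: (0,4) -> (0,8)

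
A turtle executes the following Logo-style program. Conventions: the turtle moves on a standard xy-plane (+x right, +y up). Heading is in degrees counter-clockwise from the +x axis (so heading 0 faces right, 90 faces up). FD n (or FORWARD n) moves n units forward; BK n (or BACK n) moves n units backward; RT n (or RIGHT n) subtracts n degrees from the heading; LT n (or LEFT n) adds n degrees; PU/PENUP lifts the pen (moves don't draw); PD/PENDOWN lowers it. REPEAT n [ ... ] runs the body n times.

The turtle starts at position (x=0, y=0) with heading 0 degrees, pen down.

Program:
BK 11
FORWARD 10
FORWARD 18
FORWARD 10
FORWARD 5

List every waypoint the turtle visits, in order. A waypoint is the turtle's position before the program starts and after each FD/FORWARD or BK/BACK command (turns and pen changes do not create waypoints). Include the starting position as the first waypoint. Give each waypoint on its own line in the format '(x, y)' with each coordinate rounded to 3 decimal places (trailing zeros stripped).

Executing turtle program step by step:
Start: pos=(0,0), heading=0, pen down
BK 11: (0,0) -> (-11,0) [heading=0, draw]
FD 10: (-11,0) -> (-1,0) [heading=0, draw]
FD 18: (-1,0) -> (17,0) [heading=0, draw]
FD 10: (17,0) -> (27,0) [heading=0, draw]
FD 5: (27,0) -> (32,0) [heading=0, draw]
Final: pos=(32,0), heading=0, 5 segment(s) drawn
Waypoints (6 total):
(0, 0)
(-11, 0)
(-1, 0)
(17, 0)
(27, 0)
(32, 0)

Answer: (0, 0)
(-11, 0)
(-1, 0)
(17, 0)
(27, 0)
(32, 0)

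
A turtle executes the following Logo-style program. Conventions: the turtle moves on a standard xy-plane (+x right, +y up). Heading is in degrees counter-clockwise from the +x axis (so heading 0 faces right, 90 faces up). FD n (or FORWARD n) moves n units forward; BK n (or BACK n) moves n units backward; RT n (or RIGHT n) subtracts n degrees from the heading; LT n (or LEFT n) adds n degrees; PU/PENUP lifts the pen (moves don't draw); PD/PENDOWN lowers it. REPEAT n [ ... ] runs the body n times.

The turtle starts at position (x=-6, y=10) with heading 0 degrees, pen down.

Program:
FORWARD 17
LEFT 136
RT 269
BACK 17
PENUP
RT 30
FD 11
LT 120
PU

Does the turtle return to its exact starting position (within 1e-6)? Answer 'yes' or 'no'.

Answer: no

Derivation:
Executing turtle program step by step:
Start: pos=(-6,10), heading=0, pen down
FD 17: (-6,10) -> (11,10) [heading=0, draw]
LT 136: heading 0 -> 136
RT 269: heading 136 -> 227
BK 17: (11,10) -> (22.594,22.433) [heading=227, draw]
PU: pen up
RT 30: heading 227 -> 197
FD 11: (22.594,22.433) -> (12.075,19.217) [heading=197, move]
LT 120: heading 197 -> 317
PU: pen up
Final: pos=(12.075,19.217), heading=317, 2 segment(s) drawn

Start position: (-6, 10)
Final position: (12.075, 19.217)
Distance = 20.289; >= 1e-6 -> NOT closed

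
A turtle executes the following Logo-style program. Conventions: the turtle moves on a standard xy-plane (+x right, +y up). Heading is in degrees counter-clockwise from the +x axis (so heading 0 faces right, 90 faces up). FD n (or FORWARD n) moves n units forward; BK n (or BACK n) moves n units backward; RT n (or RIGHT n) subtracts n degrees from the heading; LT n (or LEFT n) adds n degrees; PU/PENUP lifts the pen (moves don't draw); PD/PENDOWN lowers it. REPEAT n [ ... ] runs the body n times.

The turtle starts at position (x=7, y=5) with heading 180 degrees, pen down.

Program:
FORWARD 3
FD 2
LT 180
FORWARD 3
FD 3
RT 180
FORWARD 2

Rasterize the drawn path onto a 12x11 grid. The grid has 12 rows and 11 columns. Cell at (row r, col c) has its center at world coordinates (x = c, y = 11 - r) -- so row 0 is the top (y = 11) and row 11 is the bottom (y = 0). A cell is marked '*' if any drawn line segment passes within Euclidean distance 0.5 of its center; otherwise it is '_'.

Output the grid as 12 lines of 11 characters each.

Answer: ___________
___________
___________
___________
___________
___________
__*******__
___________
___________
___________
___________
___________

Derivation:
Segment 0: (7,5) -> (4,5)
Segment 1: (4,5) -> (2,5)
Segment 2: (2,5) -> (5,5)
Segment 3: (5,5) -> (8,5)
Segment 4: (8,5) -> (6,5)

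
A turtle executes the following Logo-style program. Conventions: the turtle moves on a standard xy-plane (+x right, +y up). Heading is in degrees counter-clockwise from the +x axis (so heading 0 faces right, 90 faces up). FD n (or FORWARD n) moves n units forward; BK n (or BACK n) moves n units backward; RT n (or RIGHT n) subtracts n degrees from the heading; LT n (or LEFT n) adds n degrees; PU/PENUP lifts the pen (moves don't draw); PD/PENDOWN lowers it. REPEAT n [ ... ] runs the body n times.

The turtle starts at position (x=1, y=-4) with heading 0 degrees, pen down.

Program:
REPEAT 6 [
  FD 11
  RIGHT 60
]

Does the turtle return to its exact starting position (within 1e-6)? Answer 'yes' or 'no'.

Answer: yes

Derivation:
Executing turtle program step by step:
Start: pos=(1,-4), heading=0, pen down
REPEAT 6 [
  -- iteration 1/6 --
  FD 11: (1,-4) -> (12,-4) [heading=0, draw]
  RT 60: heading 0 -> 300
  -- iteration 2/6 --
  FD 11: (12,-4) -> (17.5,-13.526) [heading=300, draw]
  RT 60: heading 300 -> 240
  -- iteration 3/6 --
  FD 11: (17.5,-13.526) -> (12,-23.053) [heading=240, draw]
  RT 60: heading 240 -> 180
  -- iteration 4/6 --
  FD 11: (12,-23.053) -> (1,-23.053) [heading=180, draw]
  RT 60: heading 180 -> 120
  -- iteration 5/6 --
  FD 11: (1,-23.053) -> (-4.5,-13.526) [heading=120, draw]
  RT 60: heading 120 -> 60
  -- iteration 6/6 --
  FD 11: (-4.5,-13.526) -> (1,-4) [heading=60, draw]
  RT 60: heading 60 -> 0
]
Final: pos=(1,-4), heading=0, 6 segment(s) drawn

Start position: (1, -4)
Final position: (1, -4)
Distance = 0; < 1e-6 -> CLOSED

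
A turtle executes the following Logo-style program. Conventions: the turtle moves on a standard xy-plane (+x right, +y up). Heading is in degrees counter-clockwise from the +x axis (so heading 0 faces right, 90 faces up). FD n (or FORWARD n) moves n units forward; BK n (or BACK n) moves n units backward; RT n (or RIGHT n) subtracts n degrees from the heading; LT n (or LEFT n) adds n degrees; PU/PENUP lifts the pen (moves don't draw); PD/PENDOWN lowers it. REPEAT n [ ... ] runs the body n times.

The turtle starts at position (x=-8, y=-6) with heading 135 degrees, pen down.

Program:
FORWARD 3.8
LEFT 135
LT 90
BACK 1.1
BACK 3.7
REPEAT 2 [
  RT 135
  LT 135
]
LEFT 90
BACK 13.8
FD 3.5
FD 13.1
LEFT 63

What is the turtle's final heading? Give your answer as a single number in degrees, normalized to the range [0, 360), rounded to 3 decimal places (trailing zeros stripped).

Executing turtle program step by step:
Start: pos=(-8,-6), heading=135, pen down
FD 3.8: (-8,-6) -> (-10.687,-3.313) [heading=135, draw]
LT 135: heading 135 -> 270
LT 90: heading 270 -> 0
BK 1.1: (-10.687,-3.313) -> (-11.787,-3.313) [heading=0, draw]
BK 3.7: (-11.787,-3.313) -> (-15.487,-3.313) [heading=0, draw]
REPEAT 2 [
  -- iteration 1/2 --
  RT 135: heading 0 -> 225
  LT 135: heading 225 -> 0
  -- iteration 2/2 --
  RT 135: heading 0 -> 225
  LT 135: heading 225 -> 0
]
LT 90: heading 0 -> 90
BK 13.8: (-15.487,-3.313) -> (-15.487,-17.113) [heading=90, draw]
FD 3.5: (-15.487,-17.113) -> (-15.487,-13.613) [heading=90, draw]
FD 13.1: (-15.487,-13.613) -> (-15.487,-0.513) [heading=90, draw]
LT 63: heading 90 -> 153
Final: pos=(-15.487,-0.513), heading=153, 6 segment(s) drawn

Answer: 153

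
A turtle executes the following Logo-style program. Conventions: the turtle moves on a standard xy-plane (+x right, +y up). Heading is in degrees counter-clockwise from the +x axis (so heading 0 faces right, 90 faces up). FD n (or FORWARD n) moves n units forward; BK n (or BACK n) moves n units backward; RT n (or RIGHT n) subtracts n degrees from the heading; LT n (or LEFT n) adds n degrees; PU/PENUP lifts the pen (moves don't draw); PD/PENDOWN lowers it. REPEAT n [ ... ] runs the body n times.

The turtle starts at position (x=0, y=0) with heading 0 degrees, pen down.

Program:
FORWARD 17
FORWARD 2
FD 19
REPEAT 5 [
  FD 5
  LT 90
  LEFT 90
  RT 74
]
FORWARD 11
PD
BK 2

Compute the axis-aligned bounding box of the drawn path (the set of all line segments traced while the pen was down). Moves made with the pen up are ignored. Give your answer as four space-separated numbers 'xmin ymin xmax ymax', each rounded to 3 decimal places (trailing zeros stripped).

Executing turtle program step by step:
Start: pos=(0,0), heading=0, pen down
FD 17: (0,0) -> (17,0) [heading=0, draw]
FD 2: (17,0) -> (19,0) [heading=0, draw]
FD 19: (19,0) -> (38,0) [heading=0, draw]
REPEAT 5 [
  -- iteration 1/5 --
  FD 5: (38,0) -> (43,0) [heading=0, draw]
  LT 90: heading 0 -> 90
  LT 90: heading 90 -> 180
  RT 74: heading 180 -> 106
  -- iteration 2/5 --
  FD 5: (43,0) -> (41.622,4.806) [heading=106, draw]
  LT 90: heading 106 -> 196
  LT 90: heading 196 -> 286
  RT 74: heading 286 -> 212
  -- iteration 3/5 --
  FD 5: (41.622,4.806) -> (37.382,2.157) [heading=212, draw]
  LT 90: heading 212 -> 302
  LT 90: heading 302 -> 32
  RT 74: heading 32 -> 318
  -- iteration 4/5 --
  FD 5: (37.382,2.157) -> (41.097,-1.189) [heading=318, draw]
  LT 90: heading 318 -> 48
  LT 90: heading 48 -> 138
  RT 74: heading 138 -> 64
  -- iteration 5/5 --
  FD 5: (41.097,-1.189) -> (43.289,3.305) [heading=64, draw]
  LT 90: heading 64 -> 154
  LT 90: heading 154 -> 244
  RT 74: heading 244 -> 170
]
FD 11: (43.289,3.305) -> (32.456,5.215) [heading=170, draw]
PD: pen down
BK 2: (32.456,5.215) -> (34.426,4.868) [heading=170, draw]
Final: pos=(34.426,4.868), heading=170, 10 segment(s) drawn

Segment endpoints: x in {0, 17, 19, 32.456, 34.426, 37.382, 38, 41.097, 41.622, 43, 43.289}, y in {-1.189, 0, 2.157, 3.305, 4.806, 4.868, 5.215}
xmin=0, ymin=-1.189, xmax=43.289, ymax=5.215

Answer: 0 -1.189 43.289 5.215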